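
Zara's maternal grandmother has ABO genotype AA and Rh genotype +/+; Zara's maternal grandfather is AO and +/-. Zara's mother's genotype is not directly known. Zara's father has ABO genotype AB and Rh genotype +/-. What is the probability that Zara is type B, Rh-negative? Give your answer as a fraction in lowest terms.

1/64

Zara's mother's ABO genotype from AA × AO: 1/2 AA, 1/2 AO.
Crossing each possibility with the father AB and summing P(type B): 1/2·0 + 1/2·1/4 = 1/8.
Similarly for Rh via the mother's Rh distribution: P(Rh-) = 1/8.
Independent loci: 1/8 × 1/8 = 1/64.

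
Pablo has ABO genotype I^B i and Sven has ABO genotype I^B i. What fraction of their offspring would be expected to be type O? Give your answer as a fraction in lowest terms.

1/4

ABO cross I^B i × I^B i → offspring phenotypes: 1/4 O, 3/4 B.
So P(type O) = 1/4.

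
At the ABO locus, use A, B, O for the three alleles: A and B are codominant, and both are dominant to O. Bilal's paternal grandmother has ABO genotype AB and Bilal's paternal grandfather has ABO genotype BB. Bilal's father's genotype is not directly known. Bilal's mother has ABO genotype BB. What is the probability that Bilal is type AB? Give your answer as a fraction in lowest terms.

1/4

Bilal's father's ABO genotype from AB × BB: 1/2 AB, 1/2 BB.
Crossing each possibility with the mother BB and summing P(type AB): 1/2·1/2 + 1/2·0 = 1/4.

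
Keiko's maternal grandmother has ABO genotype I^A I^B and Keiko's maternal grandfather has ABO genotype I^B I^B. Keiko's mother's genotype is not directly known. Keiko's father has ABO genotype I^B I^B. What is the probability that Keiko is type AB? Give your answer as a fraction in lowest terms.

1/4

Keiko's mother's ABO genotype from I^A I^B × I^B I^B: 1/2 I^A I^B, 1/2 I^B I^B.
Crossing each possibility with the father I^B I^B and summing P(type AB): 1/2·1/2 + 1/2·0 = 1/4.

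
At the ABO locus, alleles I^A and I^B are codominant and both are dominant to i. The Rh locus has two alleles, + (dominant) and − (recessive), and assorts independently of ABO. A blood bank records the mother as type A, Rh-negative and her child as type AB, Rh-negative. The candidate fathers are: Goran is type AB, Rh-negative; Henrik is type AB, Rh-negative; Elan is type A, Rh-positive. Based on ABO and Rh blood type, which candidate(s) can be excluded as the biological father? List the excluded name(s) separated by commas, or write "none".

Elan

A candidate is excluded only if no genotype consistent with his phenotype could produce a type AB, Rh-negative child with a type A, Rh-negative mother.
Elan (type A, Rh+): no genotype consistent with that phenotype can produce a type-AB Rh- child with a type-A mother.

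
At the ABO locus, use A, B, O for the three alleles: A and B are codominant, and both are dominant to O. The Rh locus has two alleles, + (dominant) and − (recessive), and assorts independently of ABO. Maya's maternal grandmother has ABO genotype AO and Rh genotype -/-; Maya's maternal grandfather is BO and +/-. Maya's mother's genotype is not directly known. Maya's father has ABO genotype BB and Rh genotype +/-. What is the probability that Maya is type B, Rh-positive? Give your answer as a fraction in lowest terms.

Maya's mother's ABO genotype from AO × BO: 1/4 AB, 1/4 AO, 1/4 BO, 1/4 OO.
Crossing each possibility with the father BB and summing P(type B): 1/4·1/2 + 1/4·1/2 + 1/4·1 + 1/4·1 = 3/4.
Similarly for Rh via the mother's Rh distribution: P(Rh+) = 5/8.
Independent loci: 3/4 × 5/8 = 15/32.

15/32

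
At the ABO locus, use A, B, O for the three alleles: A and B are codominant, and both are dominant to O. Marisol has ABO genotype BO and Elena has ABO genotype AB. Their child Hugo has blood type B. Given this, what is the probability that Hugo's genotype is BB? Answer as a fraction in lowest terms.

1/2

Cross BO × AB → 1/4 AB, 1/4 AO, 1/4 BB, 1/4 BO.
Type-B genotypes among offspring: BB (1/4), BO (1/4); total 1/2.
P(BB | type B) = (1/4) / (1/2) = 1/2.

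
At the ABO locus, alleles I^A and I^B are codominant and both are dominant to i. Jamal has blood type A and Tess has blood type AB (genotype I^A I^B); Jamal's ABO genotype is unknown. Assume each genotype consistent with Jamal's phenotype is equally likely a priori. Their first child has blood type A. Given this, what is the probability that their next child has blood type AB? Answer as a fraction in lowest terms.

3/8

Possible genotypes: Jamal ∈ {I^A I^A, I^A i}; Tess ∈ {I^A I^B}.
Weight each parental genotype pair by prior × P(type-A child):
  I^A I^A × I^A I^B: posterior weight 1/2; P(next child type AB) = 1/2.
  I^A i × I^A I^B: posterior weight 1/2; P(next child type AB) = 1/4.
Weighted sum = 3/8.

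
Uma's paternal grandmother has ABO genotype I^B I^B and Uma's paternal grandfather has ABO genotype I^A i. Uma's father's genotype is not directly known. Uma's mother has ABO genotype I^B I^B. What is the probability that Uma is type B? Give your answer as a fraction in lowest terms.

Uma's father's ABO genotype from I^B I^B × I^A i: 1/2 I^A I^B, 1/2 I^B i.
Crossing each possibility with the mother I^B I^B and summing P(type B): 1/2·1/2 + 1/2·1 = 3/4.

3/4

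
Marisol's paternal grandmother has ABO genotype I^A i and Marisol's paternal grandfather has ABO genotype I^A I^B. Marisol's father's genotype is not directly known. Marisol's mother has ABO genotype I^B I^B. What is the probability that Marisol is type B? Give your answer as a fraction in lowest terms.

Marisol's father's ABO genotype from I^A i × I^A I^B: 1/4 I^A I^A, 1/4 I^A I^B, 1/4 I^A i, 1/4 I^B i.
Crossing each possibility with the mother I^B I^B and summing P(type B): 1/4·0 + 1/4·1/2 + 1/4·1/2 + 1/4·1 = 1/2.

1/2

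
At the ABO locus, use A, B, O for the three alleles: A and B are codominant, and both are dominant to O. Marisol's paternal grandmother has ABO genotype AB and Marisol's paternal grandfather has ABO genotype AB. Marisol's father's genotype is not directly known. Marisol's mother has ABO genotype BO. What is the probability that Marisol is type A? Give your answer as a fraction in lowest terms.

Marisol's father's ABO genotype from AB × AB: 1/4 AA, 1/2 AB, 1/4 BB.
Crossing each possibility with the mother BO and summing P(type A): 1/4·1/2 + 1/2·1/4 + 1/4·0 = 1/4.

1/4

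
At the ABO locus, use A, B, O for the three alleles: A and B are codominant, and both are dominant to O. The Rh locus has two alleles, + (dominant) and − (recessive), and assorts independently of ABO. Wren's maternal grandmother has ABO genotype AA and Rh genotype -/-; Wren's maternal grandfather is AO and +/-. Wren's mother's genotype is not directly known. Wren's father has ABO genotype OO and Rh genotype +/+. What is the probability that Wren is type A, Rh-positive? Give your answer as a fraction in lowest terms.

3/4

Wren's mother's ABO genotype from AA × AO: 1/2 AA, 1/2 AO.
Crossing each possibility with the father OO and summing P(type A): 1/2·1 + 1/2·1/2 = 3/4.
Similarly for Rh via the mother's Rh distribution: P(Rh+) = 1.
Independent loci: 3/4 × 1 = 3/4.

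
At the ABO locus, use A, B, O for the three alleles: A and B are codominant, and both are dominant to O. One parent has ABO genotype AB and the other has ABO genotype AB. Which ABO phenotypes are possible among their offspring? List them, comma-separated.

A, B, AB

Gametes from AB × AB give offspring ABO genotypes AA, AB, BB, i.e. phenotypes A, B, AB.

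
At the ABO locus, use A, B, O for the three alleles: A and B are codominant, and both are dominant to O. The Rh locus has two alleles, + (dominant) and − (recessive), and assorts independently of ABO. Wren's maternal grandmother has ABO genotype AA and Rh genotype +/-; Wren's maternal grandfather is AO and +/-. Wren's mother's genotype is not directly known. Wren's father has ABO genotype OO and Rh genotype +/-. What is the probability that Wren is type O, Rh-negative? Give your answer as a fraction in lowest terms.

1/16

Wren's mother's ABO genotype from AA × AO: 1/2 AA, 1/2 AO.
Crossing each possibility with the father OO and summing P(type O): 1/2·0 + 1/2·1/2 = 1/4.
Similarly for Rh via the mother's Rh distribution: P(Rh-) = 1/4.
Independent loci: 1/4 × 1/4 = 1/16.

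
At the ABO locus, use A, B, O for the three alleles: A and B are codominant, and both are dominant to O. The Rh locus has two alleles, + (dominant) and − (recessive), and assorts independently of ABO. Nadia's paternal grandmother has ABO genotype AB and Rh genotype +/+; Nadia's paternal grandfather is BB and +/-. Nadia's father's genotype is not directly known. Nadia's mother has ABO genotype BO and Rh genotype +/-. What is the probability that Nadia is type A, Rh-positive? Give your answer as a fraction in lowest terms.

Nadia's father's ABO genotype from AB × BB: 1/2 AB, 1/2 BB.
Crossing each possibility with the mother BO and summing P(type A): 1/2·1/4 + 1/2·0 = 1/8.
Similarly for Rh via the father's Rh distribution: P(Rh+) = 7/8.
Independent loci: 1/8 × 7/8 = 7/64.

7/64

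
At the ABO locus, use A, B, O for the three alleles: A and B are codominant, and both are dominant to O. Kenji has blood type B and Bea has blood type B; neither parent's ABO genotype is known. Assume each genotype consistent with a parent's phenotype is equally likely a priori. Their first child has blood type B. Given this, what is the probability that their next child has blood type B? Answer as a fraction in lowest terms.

Possible genotypes: Kenji ∈ {BB, BO}; Bea ∈ {BB, BO}.
Weight each parental genotype pair by prior × P(type-B child):
  BB × BB: posterior weight 4/15; P(next child type B) = 1.
  BB × BO: posterior weight 4/15; P(next child type B) = 1.
  BO × BB: posterior weight 4/15; P(next child type B) = 1.
  BO × BO: posterior weight 1/5; P(next child type B) = 3/4.
Weighted sum = 19/20.

19/20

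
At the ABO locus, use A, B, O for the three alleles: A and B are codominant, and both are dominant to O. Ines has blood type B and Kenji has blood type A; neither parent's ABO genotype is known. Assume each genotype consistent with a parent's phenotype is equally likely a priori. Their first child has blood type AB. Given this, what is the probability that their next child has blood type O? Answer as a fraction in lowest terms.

Possible genotypes: Ines ∈ {BB, BO}; Kenji ∈ {AA, AO}.
Weight each parental genotype pair by prior × P(type-AB child):
  BB × AA: posterior weight 4/9; P(next child type O) = 0.
  BB × AO: posterior weight 2/9; P(next child type O) = 0.
  BO × AA: posterior weight 2/9; P(next child type O) = 0.
  BO × AO: posterior weight 1/9; P(next child type O) = 1/4.
Weighted sum = 1/36.

1/36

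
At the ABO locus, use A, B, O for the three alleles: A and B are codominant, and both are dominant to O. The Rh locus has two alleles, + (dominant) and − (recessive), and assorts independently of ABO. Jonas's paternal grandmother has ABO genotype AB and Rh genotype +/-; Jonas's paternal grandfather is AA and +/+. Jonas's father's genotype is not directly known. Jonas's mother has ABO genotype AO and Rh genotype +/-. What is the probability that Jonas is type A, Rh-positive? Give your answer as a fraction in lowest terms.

Jonas's father's ABO genotype from AB × AA: 1/2 AA, 1/2 AB.
Crossing each possibility with the mother AO and summing P(type A): 1/2·1 + 1/2·1/2 = 3/4.
Similarly for Rh via the father's Rh distribution: P(Rh+) = 7/8.
Independent loci: 3/4 × 7/8 = 21/32.

21/32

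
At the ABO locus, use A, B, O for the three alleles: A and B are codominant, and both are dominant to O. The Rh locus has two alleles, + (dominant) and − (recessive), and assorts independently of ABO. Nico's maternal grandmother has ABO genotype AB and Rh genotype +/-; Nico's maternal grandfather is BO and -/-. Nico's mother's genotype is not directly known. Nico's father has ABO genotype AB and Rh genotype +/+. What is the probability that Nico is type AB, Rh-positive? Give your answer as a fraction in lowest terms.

Nico's mother's ABO genotype from AB × BO: 1/4 AB, 1/4 AO, 1/4 BB, 1/4 BO.
Crossing each possibility with the father AB and summing P(type AB): 1/4·1/2 + 1/4·1/4 + 1/4·1/2 + 1/4·1/4 = 3/8.
Similarly for Rh via the mother's Rh distribution: P(Rh+) = 1.
Independent loci: 3/8 × 1 = 3/8.

3/8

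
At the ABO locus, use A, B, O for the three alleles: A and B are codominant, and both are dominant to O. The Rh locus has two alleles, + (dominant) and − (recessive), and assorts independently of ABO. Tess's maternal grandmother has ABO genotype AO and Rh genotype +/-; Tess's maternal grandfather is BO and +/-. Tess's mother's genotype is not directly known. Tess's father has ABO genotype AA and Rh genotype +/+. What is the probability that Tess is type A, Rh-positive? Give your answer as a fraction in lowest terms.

3/4

Tess's mother's ABO genotype from AO × BO: 1/4 AB, 1/4 AO, 1/4 BO, 1/4 OO.
Crossing each possibility with the father AA and summing P(type A): 1/4·1/2 + 1/4·1 + 1/4·1/2 + 1/4·1 = 3/4.
Similarly for Rh via the mother's Rh distribution: P(Rh+) = 1.
Independent loci: 3/4 × 1 = 3/4.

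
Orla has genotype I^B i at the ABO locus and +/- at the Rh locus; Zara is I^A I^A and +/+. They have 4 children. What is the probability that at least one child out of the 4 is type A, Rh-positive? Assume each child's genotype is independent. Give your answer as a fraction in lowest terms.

15/16

ABO cross I^B i × I^A I^A → 1/2 A, 1/2 AB.
Rh cross +/- × +/+ → 1 Rh+; so P(type A, Rh-positive) = 1/2 × 1 = 1/2 per child.
P(none) = (1/2)^4 = 1/16; P(at least one) = 1 − 1/16 = 15/16.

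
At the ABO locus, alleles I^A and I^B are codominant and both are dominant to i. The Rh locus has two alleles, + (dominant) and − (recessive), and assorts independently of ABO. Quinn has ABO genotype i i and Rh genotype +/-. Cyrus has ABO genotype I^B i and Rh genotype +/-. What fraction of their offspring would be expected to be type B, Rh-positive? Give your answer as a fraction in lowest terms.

3/8

ABO cross i i × I^B i → offspring phenotypes: 1/2 O, 1/2 B.
Rh cross +/- × +/- → 3/4 Rh+, 1/4 Rh-.
Independent loci: P(type B, Rh-positive) = 1/2 × 3/4 = 3/8.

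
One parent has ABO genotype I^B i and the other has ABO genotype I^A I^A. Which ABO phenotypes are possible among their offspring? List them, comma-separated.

Gametes from I^B i × I^A I^A give offspring ABO genotypes I^A I^B, I^A i, i.e. phenotypes A, AB.

A, AB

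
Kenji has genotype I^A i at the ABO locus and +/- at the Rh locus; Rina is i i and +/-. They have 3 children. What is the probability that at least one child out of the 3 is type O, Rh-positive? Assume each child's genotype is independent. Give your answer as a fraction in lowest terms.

387/512

ABO cross I^A i × i i → 1/2 O, 1/2 A.
Rh cross +/- × +/- → 3/4 Rh+, 1/4 Rh-; so P(type O, Rh-positive) = 1/2 × 3/4 = 3/8 per child.
P(none) = (5/8)^3 = 125/512; P(at least one) = 1 − 125/512 = 387/512.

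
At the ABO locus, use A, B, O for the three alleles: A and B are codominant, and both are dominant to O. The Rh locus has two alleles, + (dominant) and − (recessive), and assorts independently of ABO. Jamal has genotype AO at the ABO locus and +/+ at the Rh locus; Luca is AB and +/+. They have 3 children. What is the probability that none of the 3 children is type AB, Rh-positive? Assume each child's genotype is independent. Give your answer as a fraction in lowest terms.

ABO cross AO × AB → 1/2 A, 1/4 B, 1/4 AB.
Rh cross +/+ × +/+ → 1 Rh+; so P(type AB, Rh-positive) = 1/4 × 1 = 1/4 per child.
P(not type AB, Rh-positive) = 3/4 for one child; (3/4)^3 = 27/64.

27/64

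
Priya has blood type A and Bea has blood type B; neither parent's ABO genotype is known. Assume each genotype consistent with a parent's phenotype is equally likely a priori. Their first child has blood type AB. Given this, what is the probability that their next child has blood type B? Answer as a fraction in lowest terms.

5/36

Possible genotypes: Priya ∈ {I^A I^A, I^A i}; Bea ∈ {I^B I^B, I^B i}.
Weight each parental genotype pair by prior × P(type-AB child):
  I^A I^A × I^B I^B: posterior weight 4/9; P(next child type B) = 0.
  I^A I^A × I^B i: posterior weight 2/9; P(next child type B) = 0.
  I^A i × I^B I^B: posterior weight 2/9; P(next child type B) = 1/2.
  I^A i × I^B i: posterior weight 1/9; P(next child type B) = 1/4.
Weighted sum = 5/36.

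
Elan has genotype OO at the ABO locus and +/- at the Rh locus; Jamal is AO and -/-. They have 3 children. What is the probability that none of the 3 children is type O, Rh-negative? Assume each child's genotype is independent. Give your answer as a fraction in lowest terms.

ABO cross OO × AO → 1/2 O, 1/2 A.
Rh cross +/- × -/- → 1/2 Rh+, 1/2 Rh-; so P(type O, Rh-negative) = 1/2 × 1/2 = 1/4 per child.
P(not type O, Rh-negative) = 3/4 for one child; (3/4)^3 = 27/64.

27/64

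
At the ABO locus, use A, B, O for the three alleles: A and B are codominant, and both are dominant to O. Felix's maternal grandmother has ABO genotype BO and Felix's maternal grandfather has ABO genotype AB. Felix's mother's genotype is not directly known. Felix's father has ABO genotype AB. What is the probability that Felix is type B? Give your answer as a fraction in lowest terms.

3/8

Felix's mother's ABO genotype from BO × AB: 1/4 AB, 1/4 AO, 1/4 BB, 1/4 BO.
Crossing each possibility with the father AB and summing P(type B): 1/4·1/4 + 1/4·1/4 + 1/4·1/2 + 1/4·1/2 = 3/8.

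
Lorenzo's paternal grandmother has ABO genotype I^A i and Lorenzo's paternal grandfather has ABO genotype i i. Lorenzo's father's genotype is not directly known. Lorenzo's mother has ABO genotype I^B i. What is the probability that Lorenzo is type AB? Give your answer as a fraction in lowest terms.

Lorenzo's father's ABO genotype from I^A i × i i: 1/2 I^A i, 1/2 i i.
Crossing each possibility with the mother I^B i and summing P(type AB): 1/2·1/4 + 1/2·0 = 1/8.

1/8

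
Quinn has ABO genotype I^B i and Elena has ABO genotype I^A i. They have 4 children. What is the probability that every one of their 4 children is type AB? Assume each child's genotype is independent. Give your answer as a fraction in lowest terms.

ABO cross I^B i × I^A i → 1/4 O, 1/4 A, 1/4 B, 1/4 AB.
So P(type AB) = 1/4 per child.
All 4 independent: (1/4)^4 = 1/256.

1/256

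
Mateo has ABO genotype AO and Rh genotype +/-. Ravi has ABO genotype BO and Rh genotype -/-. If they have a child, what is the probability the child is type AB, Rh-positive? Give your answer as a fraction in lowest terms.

ABO cross AO × BO → offspring phenotypes: 1/4 O, 1/4 A, 1/4 B, 1/4 AB.
Rh cross +/- × -/- → 1/2 Rh+, 1/2 Rh-.
Independent loci: P(type AB, Rh-positive) = 1/4 × 1/2 = 1/8.

1/8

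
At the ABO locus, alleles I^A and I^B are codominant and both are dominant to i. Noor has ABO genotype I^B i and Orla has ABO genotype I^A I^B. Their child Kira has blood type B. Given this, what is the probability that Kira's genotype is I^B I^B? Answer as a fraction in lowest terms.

Cross I^B i × I^A I^B → 1/4 I^A I^B, 1/4 I^A i, 1/4 I^B I^B, 1/4 I^B i.
Type-B genotypes among offspring: I^B I^B (1/4), I^B i (1/4); total 1/2.
P(I^B I^B | type B) = (1/4) / (1/2) = 1/2.

1/2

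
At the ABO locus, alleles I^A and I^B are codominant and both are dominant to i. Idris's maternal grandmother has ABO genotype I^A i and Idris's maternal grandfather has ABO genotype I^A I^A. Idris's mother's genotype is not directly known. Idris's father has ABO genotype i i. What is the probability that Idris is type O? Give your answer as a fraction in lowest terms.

1/4

Idris's mother's ABO genotype from I^A i × I^A I^A: 1/2 I^A I^A, 1/2 I^A i.
Crossing each possibility with the father i i and summing P(type O): 1/2·0 + 1/2·1/2 = 1/4.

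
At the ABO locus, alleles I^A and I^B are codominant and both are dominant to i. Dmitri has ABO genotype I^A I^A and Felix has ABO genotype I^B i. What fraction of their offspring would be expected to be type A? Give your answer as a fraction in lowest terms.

ABO cross I^A I^A × I^B i → offspring phenotypes: 1/2 A, 1/2 AB.
So P(type A) = 1/2.

1/2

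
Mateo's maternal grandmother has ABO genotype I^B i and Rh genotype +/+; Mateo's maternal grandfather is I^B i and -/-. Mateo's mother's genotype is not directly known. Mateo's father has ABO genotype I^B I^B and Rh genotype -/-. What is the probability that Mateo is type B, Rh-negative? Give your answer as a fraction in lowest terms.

1/2

Mateo's mother's ABO genotype from I^B i × I^B i: 1/4 I^B I^B, 1/2 I^B i, 1/4 i i.
Crossing each possibility with the father I^B I^B and summing P(type B): 1/4·1 + 1/2·1 + 1/4·1 = 1.
Similarly for Rh via the mother's Rh distribution: P(Rh-) = 1/2.
Independent loci: 1 × 1/2 = 1/2.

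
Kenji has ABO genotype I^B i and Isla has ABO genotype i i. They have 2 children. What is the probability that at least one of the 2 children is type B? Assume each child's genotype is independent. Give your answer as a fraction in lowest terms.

ABO cross I^B i × i i → 1/2 O, 1/2 B.
So P(type B) = 1/2 per child.
P(none) = (1/2)^2 = 1/4; P(at least one) = 1 − 1/4 = 3/4.

3/4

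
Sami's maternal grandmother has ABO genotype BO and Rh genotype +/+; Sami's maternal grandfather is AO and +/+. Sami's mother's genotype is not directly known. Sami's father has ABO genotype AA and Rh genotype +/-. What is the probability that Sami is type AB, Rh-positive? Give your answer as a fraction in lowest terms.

Sami's mother's ABO genotype from BO × AO: 1/4 AB, 1/4 AO, 1/4 BO, 1/4 OO.
Crossing each possibility with the father AA and summing P(type AB): 1/4·1/2 + 1/4·0 + 1/4·1/2 + 1/4·0 = 1/4.
Similarly for Rh via the mother's Rh distribution: P(Rh+) = 1.
Independent loci: 1/4 × 1 = 1/4.

1/4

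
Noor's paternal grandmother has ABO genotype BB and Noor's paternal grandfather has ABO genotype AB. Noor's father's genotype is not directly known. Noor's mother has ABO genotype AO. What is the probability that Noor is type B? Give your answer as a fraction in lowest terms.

3/8

Noor's father's ABO genotype from BB × AB: 1/2 AB, 1/2 BB.
Crossing each possibility with the mother AO and summing P(type B): 1/2·1/4 + 1/2·1/2 = 3/8.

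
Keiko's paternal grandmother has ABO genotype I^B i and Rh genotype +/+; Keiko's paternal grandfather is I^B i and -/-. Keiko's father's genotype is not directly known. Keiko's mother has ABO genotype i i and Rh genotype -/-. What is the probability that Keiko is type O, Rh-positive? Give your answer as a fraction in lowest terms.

1/4

Keiko's father's ABO genotype from I^B i × I^B i: 1/4 I^B I^B, 1/2 I^B i, 1/4 i i.
Crossing each possibility with the mother i i and summing P(type O): 1/4·0 + 1/2·1/2 + 1/4·1 = 1/2.
Similarly for Rh via the father's Rh distribution: P(Rh+) = 1/2.
Independent loci: 1/2 × 1/2 = 1/4.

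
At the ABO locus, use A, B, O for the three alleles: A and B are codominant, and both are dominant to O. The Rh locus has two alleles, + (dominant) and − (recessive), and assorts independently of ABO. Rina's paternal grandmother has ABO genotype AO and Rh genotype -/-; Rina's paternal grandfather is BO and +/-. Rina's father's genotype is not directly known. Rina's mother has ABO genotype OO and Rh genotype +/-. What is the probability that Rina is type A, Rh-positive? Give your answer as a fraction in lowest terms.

Rina's father's ABO genotype from AO × BO: 1/4 AB, 1/4 AO, 1/4 BO, 1/4 OO.
Crossing each possibility with the mother OO and summing P(type A): 1/4·1/2 + 1/4·1/2 + 1/4·0 + 1/4·0 = 1/4.
Similarly for Rh via the father's Rh distribution: P(Rh+) = 5/8.
Independent loci: 1/4 × 5/8 = 5/32.

5/32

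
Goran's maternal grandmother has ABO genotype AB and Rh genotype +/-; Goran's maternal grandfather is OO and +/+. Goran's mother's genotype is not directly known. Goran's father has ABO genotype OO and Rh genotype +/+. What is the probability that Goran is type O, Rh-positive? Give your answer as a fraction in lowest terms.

1/2

Goran's mother's ABO genotype from AB × OO: 1/2 AO, 1/2 BO.
Crossing each possibility with the father OO and summing P(type O): 1/2·1/2 + 1/2·1/2 = 1/2.
Similarly for Rh via the mother's Rh distribution: P(Rh+) = 1.
Independent loci: 1/2 × 1 = 1/2.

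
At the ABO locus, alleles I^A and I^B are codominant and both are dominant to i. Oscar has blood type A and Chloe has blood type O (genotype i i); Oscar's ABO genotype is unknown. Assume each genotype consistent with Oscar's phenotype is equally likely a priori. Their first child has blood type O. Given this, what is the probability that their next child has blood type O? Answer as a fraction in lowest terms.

Possible genotypes: Oscar ∈ {I^A I^A, I^A i}; Chloe ∈ {i i}.
Weight each parental genotype pair by prior × P(type-O child):
  I^A i × i i: posterior weight 1; P(next child type O) = 1/2.
Weighted sum = 1/2.

1/2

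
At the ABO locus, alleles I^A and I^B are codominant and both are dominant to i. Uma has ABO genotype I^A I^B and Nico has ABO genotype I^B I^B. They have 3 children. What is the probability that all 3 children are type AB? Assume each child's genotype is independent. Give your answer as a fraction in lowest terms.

1/8

ABO cross I^A I^B × I^B I^B → 1/2 B, 1/2 AB.
So P(type AB) = 1/2 per child.
All 3 independent: (1/2)^3 = 1/8.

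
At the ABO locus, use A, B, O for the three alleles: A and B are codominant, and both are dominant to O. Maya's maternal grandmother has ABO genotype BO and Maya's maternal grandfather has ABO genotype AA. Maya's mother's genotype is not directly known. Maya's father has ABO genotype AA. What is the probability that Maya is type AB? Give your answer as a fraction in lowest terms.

Maya's mother's ABO genotype from BO × AA: 1/2 AB, 1/2 AO.
Crossing each possibility with the father AA and summing P(type AB): 1/2·1/2 + 1/2·0 = 1/4.

1/4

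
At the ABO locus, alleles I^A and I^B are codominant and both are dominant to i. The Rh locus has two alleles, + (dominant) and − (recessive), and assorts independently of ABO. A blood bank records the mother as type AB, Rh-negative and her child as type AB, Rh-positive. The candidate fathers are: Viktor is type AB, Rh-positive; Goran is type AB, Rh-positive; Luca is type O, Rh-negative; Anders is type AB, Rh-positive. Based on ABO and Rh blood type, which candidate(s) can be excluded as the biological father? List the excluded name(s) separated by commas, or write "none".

A candidate is excluded only if no genotype consistent with his phenotype could produce a type AB, Rh-positive child with a type AB, Rh-negative mother.
Luca (type O, Rh-): no genotype consistent with that phenotype can produce a type-AB Rh+ child with a type-AB mother.

Luca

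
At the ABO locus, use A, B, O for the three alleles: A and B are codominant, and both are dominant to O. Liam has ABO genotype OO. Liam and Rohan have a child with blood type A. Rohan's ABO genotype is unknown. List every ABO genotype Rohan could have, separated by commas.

AA, AB, AO

For each candidate genotype of Rohan, check whether crossing it with OO can produce every observed child phenotype.
  AA → possible child types {A} ✓
  AB → possible child types {A, B} ✓
  AO → possible child types {O, A} ✓
  BB → possible child types {B} ✗
  BO → possible child types {O, B} ✗
  OO → possible child types {O} ✗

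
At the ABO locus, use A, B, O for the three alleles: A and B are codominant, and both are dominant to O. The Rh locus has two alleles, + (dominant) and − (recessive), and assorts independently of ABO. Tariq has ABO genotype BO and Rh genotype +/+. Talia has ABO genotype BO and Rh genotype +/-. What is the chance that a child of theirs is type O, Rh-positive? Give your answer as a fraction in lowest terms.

ABO cross BO × BO → offspring phenotypes: 1/4 O, 3/4 B.
Rh cross +/+ × +/- → 1 Rh+.
Independent loci: P(type O, Rh-positive) = 1/4 × 1 = 1/4.

1/4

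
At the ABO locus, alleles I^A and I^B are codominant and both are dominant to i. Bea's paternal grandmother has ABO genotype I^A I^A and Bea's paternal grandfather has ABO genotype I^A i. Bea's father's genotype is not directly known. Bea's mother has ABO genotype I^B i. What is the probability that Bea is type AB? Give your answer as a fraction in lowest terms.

3/8

Bea's father's ABO genotype from I^A I^A × I^A i: 1/2 I^A I^A, 1/2 I^A i.
Crossing each possibility with the mother I^B i and summing P(type AB): 1/2·1/2 + 1/2·1/4 = 3/8.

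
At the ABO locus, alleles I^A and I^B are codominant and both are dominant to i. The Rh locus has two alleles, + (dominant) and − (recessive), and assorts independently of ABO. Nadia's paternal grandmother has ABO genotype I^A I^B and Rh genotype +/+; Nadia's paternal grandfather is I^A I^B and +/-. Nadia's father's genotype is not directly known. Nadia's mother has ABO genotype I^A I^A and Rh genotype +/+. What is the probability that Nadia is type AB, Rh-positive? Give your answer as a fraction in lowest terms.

1/2

Nadia's father's ABO genotype from I^A I^B × I^A I^B: 1/4 I^A I^A, 1/2 I^A I^B, 1/4 I^B I^B.
Crossing each possibility with the mother I^A I^A and summing P(type AB): 1/4·0 + 1/2·1/2 + 1/4·1 = 1/2.
Similarly for Rh via the father's Rh distribution: P(Rh+) = 1.
Independent loci: 1/2 × 1 = 1/2.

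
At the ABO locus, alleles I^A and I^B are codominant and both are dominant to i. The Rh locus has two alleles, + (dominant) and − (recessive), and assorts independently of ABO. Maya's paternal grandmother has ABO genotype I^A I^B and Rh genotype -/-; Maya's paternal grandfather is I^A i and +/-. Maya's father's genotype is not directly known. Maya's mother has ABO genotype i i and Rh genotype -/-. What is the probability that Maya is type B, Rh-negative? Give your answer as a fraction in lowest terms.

3/16

Maya's father's ABO genotype from I^A I^B × I^A i: 1/4 I^A I^A, 1/4 I^A I^B, 1/4 I^A i, 1/4 I^B i.
Crossing each possibility with the mother i i and summing P(type B): 1/4·0 + 1/4·1/2 + 1/4·0 + 1/4·1/2 = 1/4.
Similarly for Rh via the father's Rh distribution: P(Rh-) = 3/4.
Independent loci: 1/4 × 3/4 = 3/16.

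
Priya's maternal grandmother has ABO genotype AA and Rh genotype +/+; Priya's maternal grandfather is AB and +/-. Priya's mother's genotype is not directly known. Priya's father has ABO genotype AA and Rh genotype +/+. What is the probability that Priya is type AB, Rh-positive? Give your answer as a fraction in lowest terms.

Priya's mother's ABO genotype from AA × AB: 1/2 AA, 1/2 AB.
Crossing each possibility with the father AA and summing P(type AB): 1/2·0 + 1/2·1/2 = 1/4.
Similarly for Rh via the mother's Rh distribution: P(Rh+) = 1.
Independent loci: 1/4 × 1 = 1/4.

1/4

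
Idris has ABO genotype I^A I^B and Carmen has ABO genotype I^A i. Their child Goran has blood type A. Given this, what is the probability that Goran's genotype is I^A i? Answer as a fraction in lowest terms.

1/2

Cross I^A I^B × I^A i → 1/4 I^A I^A, 1/4 I^A I^B, 1/4 I^A i, 1/4 I^B i.
Type-A genotypes among offspring: I^A I^A (1/4), I^A i (1/4); total 1/2.
P(I^A i | type A) = (1/4) / (1/2) = 1/2.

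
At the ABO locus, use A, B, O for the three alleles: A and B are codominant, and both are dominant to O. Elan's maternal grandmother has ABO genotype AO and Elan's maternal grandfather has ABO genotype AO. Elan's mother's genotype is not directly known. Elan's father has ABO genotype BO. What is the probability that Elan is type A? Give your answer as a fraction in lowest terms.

Elan's mother's ABO genotype from AO × AO: 1/4 AA, 1/2 AO, 1/4 OO.
Crossing each possibility with the father BO and summing P(type A): 1/4·1/2 + 1/2·1/4 + 1/4·0 = 1/4.

1/4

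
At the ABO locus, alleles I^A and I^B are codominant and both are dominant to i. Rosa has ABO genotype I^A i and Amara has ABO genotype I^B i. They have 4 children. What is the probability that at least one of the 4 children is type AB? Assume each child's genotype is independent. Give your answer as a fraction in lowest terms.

ABO cross I^A i × I^B i → 1/4 O, 1/4 A, 1/4 B, 1/4 AB.
So P(type AB) = 1/4 per child.
P(none) = (3/4)^4 = 81/256; P(at least one) = 1 − 81/256 = 175/256.

175/256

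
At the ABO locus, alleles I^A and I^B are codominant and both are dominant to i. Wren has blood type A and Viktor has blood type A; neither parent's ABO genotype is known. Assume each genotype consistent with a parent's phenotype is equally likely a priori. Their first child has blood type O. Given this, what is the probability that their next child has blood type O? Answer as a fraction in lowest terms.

1/4

Possible genotypes: Wren ∈ {I^A I^A, I^A i}; Viktor ∈ {I^A I^A, I^A i}.
Weight each parental genotype pair by prior × P(type-O child):
  I^A i × I^A i: posterior weight 1; P(next child type O) = 1/4.
Weighted sum = 1/4.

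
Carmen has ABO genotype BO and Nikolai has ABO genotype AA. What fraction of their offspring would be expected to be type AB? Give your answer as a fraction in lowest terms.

1/2

ABO cross BO × AA → offspring phenotypes: 1/2 A, 1/2 AB.
So P(type AB) = 1/2.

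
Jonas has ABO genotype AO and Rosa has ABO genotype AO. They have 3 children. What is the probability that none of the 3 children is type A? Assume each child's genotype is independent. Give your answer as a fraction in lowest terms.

ABO cross AO × AO → 1/4 O, 3/4 A.
So P(type A) = 3/4 per child.
P(not type A) = 1/4 for one child; (1/4)^3 = 1/64.

1/64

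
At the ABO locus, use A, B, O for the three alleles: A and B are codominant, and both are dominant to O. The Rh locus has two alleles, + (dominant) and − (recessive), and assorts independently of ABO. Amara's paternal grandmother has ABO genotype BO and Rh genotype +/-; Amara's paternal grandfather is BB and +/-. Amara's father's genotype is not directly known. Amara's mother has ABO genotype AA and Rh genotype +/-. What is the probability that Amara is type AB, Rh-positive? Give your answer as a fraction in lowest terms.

Amara's father's ABO genotype from BO × BB: 1/2 BB, 1/2 BO.
Crossing each possibility with the mother AA and summing P(type AB): 1/2·1 + 1/2·1/2 = 3/4.
Similarly for Rh via the father's Rh distribution: P(Rh+) = 3/4.
Independent loci: 3/4 × 3/4 = 9/16.

9/16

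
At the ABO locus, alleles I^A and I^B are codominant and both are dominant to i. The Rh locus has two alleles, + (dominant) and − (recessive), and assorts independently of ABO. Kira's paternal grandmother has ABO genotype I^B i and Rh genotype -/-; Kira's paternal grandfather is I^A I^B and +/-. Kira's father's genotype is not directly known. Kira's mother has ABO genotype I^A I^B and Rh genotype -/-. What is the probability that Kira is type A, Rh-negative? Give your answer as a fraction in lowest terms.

3/16

Kira's father's ABO genotype from I^B i × I^A I^B: 1/4 I^A I^B, 1/4 I^A i, 1/4 I^B I^B, 1/4 I^B i.
Crossing each possibility with the mother I^A I^B and summing P(type A): 1/4·1/4 + 1/4·1/2 + 1/4·0 + 1/4·1/4 = 1/4.
Similarly for Rh via the father's Rh distribution: P(Rh-) = 3/4.
Independent loci: 1/4 × 3/4 = 3/16.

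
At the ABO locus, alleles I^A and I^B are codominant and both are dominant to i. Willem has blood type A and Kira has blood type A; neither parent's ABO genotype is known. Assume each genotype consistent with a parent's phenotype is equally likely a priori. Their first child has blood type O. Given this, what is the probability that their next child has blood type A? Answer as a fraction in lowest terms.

3/4

Possible genotypes: Willem ∈ {I^A I^A, I^A i}; Kira ∈ {I^A I^A, I^A i}.
Weight each parental genotype pair by prior × P(type-O child):
  I^A i × I^A i: posterior weight 1; P(next child type A) = 3/4.
Weighted sum = 3/4.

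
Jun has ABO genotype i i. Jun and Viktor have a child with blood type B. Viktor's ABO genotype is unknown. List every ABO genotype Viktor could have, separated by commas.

I^A I^B, I^B I^B, I^B i

For each candidate genotype of Viktor, check whether crossing it with i i can produce every observed child phenotype.
  I^A I^A → possible child types {A} ✗
  I^A I^B → possible child types {A, B} ✓
  I^A i → possible child types {O, A} ✗
  I^B I^B → possible child types {B} ✓
  I^B i → possible child types {O, B} ✓
  i i → possible child types {O} ✗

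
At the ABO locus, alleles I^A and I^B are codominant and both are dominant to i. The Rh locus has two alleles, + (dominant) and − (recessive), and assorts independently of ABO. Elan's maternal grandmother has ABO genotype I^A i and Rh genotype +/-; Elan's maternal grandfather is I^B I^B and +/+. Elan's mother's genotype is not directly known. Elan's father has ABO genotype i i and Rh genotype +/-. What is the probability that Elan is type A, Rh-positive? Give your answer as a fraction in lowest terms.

7/32

Elan's mother's ABO genotype from I^A i × I^B I^B: 1/2 I^A I^B, 1/2 I^B i.
Crossing each possibility with the father i i and summing P(type A): 1/2·1/2 + 1/2·0 = 1/4.
Similarly for Rh via the mother's Rh distribution: P(Rh+) = 7/8.
Independent loci: 1/4 × 7/8 = 7/32.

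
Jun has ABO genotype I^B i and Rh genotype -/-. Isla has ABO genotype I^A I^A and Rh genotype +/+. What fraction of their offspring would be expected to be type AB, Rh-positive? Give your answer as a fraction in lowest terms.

1/2

ABO cross I^B i × I^A I^A → offspring phenotypes: 1/2 A, 1/2 AB.
Rh cross -/- × +/+ → 1 Rh+.
Independent loci: P(type AB, Rh-positive) = 1/2 × 1 = 1/2.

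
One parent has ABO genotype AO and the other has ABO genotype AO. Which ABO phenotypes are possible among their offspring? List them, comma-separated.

O, A

Gametes from AO × AO give offspring ABO genotypes AA, AO, OO, i.e. phenotypes O, A.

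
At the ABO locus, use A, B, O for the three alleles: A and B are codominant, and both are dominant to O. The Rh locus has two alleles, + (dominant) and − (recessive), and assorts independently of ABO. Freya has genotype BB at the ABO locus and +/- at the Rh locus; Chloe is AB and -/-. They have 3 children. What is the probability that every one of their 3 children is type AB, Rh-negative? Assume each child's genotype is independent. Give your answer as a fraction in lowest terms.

ABO cross BB × AB → 1/2 B, 1/2 AB.
Rh cross +/- × -/- → 1/2 Rh+, 1/2 Rh-; so P(type AB, Rh-negative) = 1/2 × 1/2 = 1/4 per child.
All 3 independent: (1/4)^3 = 1/64.

1/64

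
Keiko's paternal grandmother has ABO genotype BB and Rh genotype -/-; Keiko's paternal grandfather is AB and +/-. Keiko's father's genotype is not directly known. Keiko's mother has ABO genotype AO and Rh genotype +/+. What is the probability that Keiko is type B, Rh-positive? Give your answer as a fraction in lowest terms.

Keiko's father's ABO genotype from BB × AB: 1/2 AB, 1/2 BB.
Crossing each possibility with the mother AO and summing P(type B): 1/2·1/4 + 1/2·1/2 = 3/8.
Similarly for Rh via the father's Rh distribution: P(Rh+) = 1.
Independent loci: 3/8 × 1 = 3/8.

3/8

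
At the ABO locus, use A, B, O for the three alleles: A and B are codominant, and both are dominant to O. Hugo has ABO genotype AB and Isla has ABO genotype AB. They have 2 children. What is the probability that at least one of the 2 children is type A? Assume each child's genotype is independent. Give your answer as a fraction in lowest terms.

ABO cross AB × AB → 1/4 A, 1/4 B, 1/2 AB.
So P(type A) = 1/4 per child.
P(none) = (3/4)^2 = 9/16; P(at least one) = 1 − 9/16 = 7/16.

7/16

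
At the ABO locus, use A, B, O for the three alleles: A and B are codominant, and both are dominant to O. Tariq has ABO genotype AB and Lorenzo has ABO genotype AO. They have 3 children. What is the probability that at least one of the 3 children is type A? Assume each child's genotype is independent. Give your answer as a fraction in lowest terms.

ABO cross AB × AO → 1/2 A, 1/4 B, 1/4 AB.
So P(type A) = 1/2 per child.
P(none) = (1/2)^3 = 1/8; P(at least one) = 1 − 1/8 = 7/8.

7/8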